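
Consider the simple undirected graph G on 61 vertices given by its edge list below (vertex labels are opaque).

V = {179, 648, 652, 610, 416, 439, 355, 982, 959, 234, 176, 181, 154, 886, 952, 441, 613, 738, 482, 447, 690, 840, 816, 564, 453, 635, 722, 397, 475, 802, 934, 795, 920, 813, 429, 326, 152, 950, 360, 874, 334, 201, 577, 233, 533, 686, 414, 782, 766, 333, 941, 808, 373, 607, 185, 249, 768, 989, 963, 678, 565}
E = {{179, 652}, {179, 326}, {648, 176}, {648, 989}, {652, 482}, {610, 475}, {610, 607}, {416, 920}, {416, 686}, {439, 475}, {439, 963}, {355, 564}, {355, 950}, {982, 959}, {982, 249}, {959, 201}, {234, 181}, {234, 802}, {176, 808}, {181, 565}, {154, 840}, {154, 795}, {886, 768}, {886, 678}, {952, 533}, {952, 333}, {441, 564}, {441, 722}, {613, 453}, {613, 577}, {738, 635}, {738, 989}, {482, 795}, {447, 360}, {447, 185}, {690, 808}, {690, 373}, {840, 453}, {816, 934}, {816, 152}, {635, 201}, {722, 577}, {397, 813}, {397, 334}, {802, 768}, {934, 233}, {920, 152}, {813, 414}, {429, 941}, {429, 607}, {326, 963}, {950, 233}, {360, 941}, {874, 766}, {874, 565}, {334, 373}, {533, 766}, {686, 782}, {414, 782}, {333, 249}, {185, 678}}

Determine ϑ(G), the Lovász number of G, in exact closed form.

N(475) = {610, 439}, |N(475)| = 2.
N(233) = {934, 950}, |N(233)| = 2.
deg(577) = 2; N(577) = {613, 722}.
Vertex 447 has 2 neighbors: 360, 185.
Regular of degree 2 on 61 vertices: connected 2-regular on 61 ⇒ C_{61}.
Distinct eigenvalues (to 3 d.p.): [2.0, 1.989, 1.958, 1.905, 1.833, 1.741, 1.63, 1.502, 1.359, 1.2, 1.03, 0.848, 0.657, 0.459, 0.257, 0.051, -0.154, -0.359, -0.559, -0.753, -0.94, -1.116, -1.281, -1.432, -1.568, -1.688, -1.789, -1.871, -1.934, -1.976, -1.997].
Lovász (edge-transitive): ϑ = −61·(-2*cos(pi/61))/((2)−(-2*cos(pi/61))) = 61*cos(pi/61)/(cos(pi/61) + 1).
= 30.4798… (decimal).
Sandwich: α(G)=30 ≤ ϑ(G)=61*cos(pi/61)/(cos(pi/61) + 1) ≤ χ(Ḡ)=31 (both strict).

61*cos(pi/61)/(cos(pi/61) + 1)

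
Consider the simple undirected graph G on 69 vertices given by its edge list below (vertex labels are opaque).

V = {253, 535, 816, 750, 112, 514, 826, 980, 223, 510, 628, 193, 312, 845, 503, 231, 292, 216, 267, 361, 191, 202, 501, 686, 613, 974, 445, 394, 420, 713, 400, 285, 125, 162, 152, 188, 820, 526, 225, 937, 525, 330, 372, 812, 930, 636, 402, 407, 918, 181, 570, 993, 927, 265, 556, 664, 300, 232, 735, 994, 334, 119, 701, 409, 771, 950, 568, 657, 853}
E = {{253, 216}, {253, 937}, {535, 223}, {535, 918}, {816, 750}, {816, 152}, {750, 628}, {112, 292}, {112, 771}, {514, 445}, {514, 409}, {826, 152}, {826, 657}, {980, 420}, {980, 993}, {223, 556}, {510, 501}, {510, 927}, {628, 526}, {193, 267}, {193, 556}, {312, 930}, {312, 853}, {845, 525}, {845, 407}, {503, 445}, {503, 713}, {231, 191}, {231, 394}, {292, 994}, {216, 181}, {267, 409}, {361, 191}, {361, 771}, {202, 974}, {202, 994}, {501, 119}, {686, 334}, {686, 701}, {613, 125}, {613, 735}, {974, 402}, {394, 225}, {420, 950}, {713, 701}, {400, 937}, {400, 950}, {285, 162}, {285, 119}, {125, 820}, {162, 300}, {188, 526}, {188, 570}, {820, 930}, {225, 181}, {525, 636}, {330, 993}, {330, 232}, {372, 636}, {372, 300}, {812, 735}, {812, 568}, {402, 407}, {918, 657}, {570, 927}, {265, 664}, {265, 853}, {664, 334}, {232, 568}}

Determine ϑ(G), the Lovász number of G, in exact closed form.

deg(330) = 2; N(330) = {993, 232}.
N(420) = {980, 950}, |N(420)| = 2.
deg(568) = 2; N(568) = {812, 232}.
N(407) = {845, 402}, |N(407)| = 2.
G on 69 vertices is 2-regular; this is C_{69}, the 69-cycle.
A has 35 distinct eigenvalues ≈ [2.0, 1.991714, 1.966923, 1.925835, 1.868788, 1.796255, 1.708839, 1.607262, 1.492367, 1.365106, 1.226534, 1.077797, 0.92013, 0.754838, 0.583292, 0.406912, 0.22716, 0.045526, -0.136485, -0.317365, -0.495616, -0.669759, -0.838353, -1.0, -1.153361, -1.297164, -1.430219, -1.551423, -1.659771, -1.754365, -1.834423, -1.899279, -1.948398, -1.981372, -1.997927].
−69·(-2*cos(pi/69)) / ((2)−(-2*cos(pi/69))) = 69*cos(pi/69)/(cos(pi/69) + 1) = ϑ(G).
≈ 34.482114 (to 6 d.p.).
Check 34 ≤ 69*cos(pi/69)/(cos(pi/69) + 1) ≤ 35: both strict.

69*cos(pi/69)/(cos(pi/69) + 1)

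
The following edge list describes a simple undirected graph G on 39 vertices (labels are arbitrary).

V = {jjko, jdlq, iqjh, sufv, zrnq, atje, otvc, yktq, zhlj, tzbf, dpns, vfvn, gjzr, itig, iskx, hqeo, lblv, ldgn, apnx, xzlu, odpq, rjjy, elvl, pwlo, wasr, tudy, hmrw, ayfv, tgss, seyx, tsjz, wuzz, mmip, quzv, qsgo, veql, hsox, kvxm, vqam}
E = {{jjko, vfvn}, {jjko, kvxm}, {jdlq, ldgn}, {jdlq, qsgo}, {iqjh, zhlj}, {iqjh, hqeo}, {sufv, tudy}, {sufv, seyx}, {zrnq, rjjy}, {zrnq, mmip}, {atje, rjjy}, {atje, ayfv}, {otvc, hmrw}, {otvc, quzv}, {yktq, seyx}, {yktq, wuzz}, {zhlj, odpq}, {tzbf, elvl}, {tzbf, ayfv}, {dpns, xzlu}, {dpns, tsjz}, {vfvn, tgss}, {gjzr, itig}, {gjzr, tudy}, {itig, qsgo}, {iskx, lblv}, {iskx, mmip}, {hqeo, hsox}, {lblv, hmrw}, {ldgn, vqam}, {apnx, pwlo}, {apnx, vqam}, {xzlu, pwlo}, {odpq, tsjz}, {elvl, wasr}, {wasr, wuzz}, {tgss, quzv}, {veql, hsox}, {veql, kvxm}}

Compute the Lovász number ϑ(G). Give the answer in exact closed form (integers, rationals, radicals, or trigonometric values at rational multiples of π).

39*cos(pi/39)/(cos(pi/39) + 1)

Vertex tudy has 2 neighbors: sufv, gjzr.
N(wuzz) = {yktq, wasr}, |N(wuzz)| = 2.
deg(xzlu) = 2; N(xzlu) = {dpns, pwlo}.
Vertex kvxm has 2 neighbors: jjko, veql.
2-regular, N=39; the odd cycle C_{39}.
Distinct eigenvalues (to 5 d.p.): [2.0, 1.9741, 1.89707, 1.77091, 1.59889, 1.38545, 1.13613, 0.85739, 0.55643, 0.24107, -0.08053, -0.40005, -0.70921, -1.0, -1.26489, -1.49702, -1.69038, -1.83996, -1.94188, -1.99351].
Lovász (edge-transitive): ϑ = −39·(-2*cos(pi/39))/((2)−(-2*cos(pi/39))) = 39*cos(pi/39)/(cos(pi/39) + 1).
ϑ(G) ≈ 19.468332410.
Check 19 ≤ 39*cos(pi/39)/(cos(pi/39) + 1) ≤ 20: both strict.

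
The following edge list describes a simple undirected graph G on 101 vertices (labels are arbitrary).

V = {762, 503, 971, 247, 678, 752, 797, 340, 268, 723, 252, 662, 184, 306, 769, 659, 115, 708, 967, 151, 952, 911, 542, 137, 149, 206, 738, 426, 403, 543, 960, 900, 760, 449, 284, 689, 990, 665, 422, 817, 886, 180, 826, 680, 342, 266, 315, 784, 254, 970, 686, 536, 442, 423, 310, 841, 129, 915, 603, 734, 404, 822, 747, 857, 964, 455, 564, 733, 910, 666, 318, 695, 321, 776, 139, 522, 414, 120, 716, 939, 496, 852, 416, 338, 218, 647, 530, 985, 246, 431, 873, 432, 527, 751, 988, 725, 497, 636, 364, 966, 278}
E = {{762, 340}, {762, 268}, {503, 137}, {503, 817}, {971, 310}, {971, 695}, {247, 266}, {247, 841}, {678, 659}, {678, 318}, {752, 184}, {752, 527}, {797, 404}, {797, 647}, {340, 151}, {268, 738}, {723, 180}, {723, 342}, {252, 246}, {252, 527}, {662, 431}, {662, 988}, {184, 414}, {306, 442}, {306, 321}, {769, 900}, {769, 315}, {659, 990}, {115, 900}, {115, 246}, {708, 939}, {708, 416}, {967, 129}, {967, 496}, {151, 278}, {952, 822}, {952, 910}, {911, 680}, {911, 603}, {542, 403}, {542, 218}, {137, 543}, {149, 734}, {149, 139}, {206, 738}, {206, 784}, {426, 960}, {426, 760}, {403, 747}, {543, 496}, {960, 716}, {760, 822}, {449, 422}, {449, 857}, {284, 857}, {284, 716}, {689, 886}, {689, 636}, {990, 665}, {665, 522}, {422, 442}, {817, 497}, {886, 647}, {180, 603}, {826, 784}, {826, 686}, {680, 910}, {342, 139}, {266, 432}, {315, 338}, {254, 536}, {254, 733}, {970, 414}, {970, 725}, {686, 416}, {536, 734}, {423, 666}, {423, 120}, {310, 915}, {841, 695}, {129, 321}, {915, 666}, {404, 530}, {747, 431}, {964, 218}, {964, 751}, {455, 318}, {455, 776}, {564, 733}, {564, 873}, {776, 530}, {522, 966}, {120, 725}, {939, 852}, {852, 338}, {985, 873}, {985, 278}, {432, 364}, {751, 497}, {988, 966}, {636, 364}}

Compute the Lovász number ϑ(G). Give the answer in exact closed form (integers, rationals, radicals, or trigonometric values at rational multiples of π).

deg(180) = 2; N(180) = {723, 603}.
Vertex 449 has 2 neighbors: 422, 857.
Vertex 886 has 2 neighbors: 689, 647.
deg(970) = 2; N(970) = {414, 725}.
Regular of degree 2 on 101 vertices: the odd cycle C_{101}.
The 51 distinct eigenvalues: [2.0, 1.99613, 1.98454, 1.96527, 1.9384, 1.90403, 1.86229, 1.81335, 1.75739, 1.69463, 1.62532, 1.54971, 1.46812, 1.38084, 1.28822, 1.19062, 1.08841, 0.98199, 0.87177, 0.75818, 0.64165, 0.52264, 0.40161, 0.27903, 0.15537, 0.0311, -0.09328, -0.2173, -0.34049, -0.46235, -0.58243, -0.70025, -0.81537, -0.92733, -1.0357, -1.14006, -1.24002, -1.33518, -1.42517, -1.50965, -1.58828, -1.66078, -1.72684, -1.78623, -1.83871, -1.88407, -1.92214, -1.95278, -1.97586, -1.9913, -1.99903].
Lovász (edge-transitive): ϑ = −101·(-2*cos(pi/101))/((2)−(-2*cos(pi/101))) = 101*cos(pi/101)/(cos(pi/101) + 1).
ϑ(G) ≈ 50.487783173.
α=50, χ(Ḡ)=51; ϑ=101*cos(pi/101)/(cos(pi/101) + 1) lies between (both strict).

101*cos(pi/101)/(cos(pi/101) + 1)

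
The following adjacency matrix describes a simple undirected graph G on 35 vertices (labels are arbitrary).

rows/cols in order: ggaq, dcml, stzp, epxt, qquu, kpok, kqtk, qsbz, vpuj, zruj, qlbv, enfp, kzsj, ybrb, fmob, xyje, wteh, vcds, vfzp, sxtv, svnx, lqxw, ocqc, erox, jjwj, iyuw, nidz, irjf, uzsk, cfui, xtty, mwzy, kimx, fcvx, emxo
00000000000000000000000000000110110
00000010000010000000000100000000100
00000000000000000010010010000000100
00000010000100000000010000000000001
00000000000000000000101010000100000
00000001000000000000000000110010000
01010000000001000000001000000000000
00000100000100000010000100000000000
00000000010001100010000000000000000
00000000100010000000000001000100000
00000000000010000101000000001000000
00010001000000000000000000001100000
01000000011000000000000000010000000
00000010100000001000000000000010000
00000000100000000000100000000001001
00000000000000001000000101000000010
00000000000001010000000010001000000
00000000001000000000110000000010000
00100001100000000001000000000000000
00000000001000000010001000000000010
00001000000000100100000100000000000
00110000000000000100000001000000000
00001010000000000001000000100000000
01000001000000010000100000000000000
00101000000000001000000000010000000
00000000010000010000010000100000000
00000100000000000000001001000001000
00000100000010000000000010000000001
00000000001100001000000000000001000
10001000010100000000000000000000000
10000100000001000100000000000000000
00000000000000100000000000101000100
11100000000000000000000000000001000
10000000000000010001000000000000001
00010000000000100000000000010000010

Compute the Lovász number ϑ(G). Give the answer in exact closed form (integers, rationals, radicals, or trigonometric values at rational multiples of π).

deg(wteh) = 4; N(wteh) = {ybrb, xyje, jjwj, uzsk}.
deg(vcds) = 4; N(vcds) = {qlbv, svnx, lqxw, xtty}.
N(zruj) = {vpuj, kzsj, iyuw, cfui}, |N(zruj)| = 4.
N(cfui) = {ggaq, qquu, zruj, enfp}, |N(cfui)| = 4.
Every vertex has degree 4 (N=35); this is K(7,3), the Kneser graph.
The 4 distinct eigenvalues: [4.0, 2.0, -1.0, -3.0].
−35·(-3) / ((4)−(-3)) = 15 = ϑ(G).
= 15.00000000… (decimal).

15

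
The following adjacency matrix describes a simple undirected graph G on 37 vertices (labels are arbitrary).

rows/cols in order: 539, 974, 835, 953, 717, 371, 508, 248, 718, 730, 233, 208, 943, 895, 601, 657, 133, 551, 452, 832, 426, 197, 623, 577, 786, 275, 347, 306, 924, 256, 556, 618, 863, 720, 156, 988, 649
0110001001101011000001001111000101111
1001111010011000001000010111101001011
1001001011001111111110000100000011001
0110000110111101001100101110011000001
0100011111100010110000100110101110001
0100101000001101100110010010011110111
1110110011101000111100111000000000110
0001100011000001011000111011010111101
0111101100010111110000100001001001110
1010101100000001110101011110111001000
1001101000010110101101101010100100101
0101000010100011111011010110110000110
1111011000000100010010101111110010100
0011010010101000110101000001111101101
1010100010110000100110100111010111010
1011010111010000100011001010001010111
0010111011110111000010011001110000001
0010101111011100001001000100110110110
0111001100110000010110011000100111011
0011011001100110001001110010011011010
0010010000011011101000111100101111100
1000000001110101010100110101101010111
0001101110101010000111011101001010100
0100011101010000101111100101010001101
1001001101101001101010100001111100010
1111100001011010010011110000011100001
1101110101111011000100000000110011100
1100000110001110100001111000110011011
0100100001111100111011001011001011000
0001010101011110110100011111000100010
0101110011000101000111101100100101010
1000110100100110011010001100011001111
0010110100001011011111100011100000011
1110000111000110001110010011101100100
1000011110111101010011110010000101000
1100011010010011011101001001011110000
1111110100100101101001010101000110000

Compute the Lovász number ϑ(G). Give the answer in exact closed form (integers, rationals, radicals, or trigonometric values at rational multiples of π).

sqrt(37)

deg(452) = 18; N(452) = {974, 835, 953, 508, 248, 233, 208, 551, 832, 426, 577, 786, 924, 618, 863, 720, 988, 649}.
N(208) = {974, 953, 718, 233, 601, 657, 133, 551, 452, 426, 197, 577, 275, 347, 924, 256, 156, 988}, |N(208)| = 18.
Vertex 133 has 18 neighbors: 835, 717, 371, 508, 718, 730, 233, 208, 895, 601, 657, 426, 577, 786, 306, 924, 256, 649.
deg(718) = 18; N(718) = {974, 835, 953, 717, 508, 248, 208, 895, 601, 657, 133, 551, 623, 306, 556, 720, 156, 988}.
18-regular, N=37; SR(37,18,8,9) — a Paley graph.
The 3 distinct eigenvalues: [18.0, 2.541, -3.541].
−37·(-sqrt(37)/2 - 1/2) / ((18)−(-sqrt(37)/2 - 1/2)) = sqrt(37) = ϑ(G).
≈ 6.082763 (to 6 d.p.).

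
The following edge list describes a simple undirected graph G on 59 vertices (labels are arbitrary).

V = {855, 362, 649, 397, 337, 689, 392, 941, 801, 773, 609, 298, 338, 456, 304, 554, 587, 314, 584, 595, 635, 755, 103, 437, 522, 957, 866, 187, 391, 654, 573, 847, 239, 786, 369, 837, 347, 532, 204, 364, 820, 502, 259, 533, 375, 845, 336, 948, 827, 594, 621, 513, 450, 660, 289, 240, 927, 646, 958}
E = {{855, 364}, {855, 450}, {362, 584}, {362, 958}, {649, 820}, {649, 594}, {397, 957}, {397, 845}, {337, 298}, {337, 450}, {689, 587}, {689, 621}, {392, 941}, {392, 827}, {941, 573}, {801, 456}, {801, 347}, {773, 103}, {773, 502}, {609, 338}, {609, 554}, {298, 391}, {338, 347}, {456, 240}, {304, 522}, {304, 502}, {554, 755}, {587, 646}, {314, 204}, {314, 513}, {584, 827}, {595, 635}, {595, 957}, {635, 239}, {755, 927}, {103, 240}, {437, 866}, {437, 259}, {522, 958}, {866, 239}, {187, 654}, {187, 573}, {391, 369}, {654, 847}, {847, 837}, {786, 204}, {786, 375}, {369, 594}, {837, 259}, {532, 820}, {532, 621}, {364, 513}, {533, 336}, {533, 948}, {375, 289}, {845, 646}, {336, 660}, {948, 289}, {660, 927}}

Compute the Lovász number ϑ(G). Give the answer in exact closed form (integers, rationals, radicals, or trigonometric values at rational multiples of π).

Vertex 533 has 2 neighbors: 336, 948.
N(392) = {941, 827}, |N(392)| = 2.
Vertex 649 has 2 neighbors: 820, 594.
deg(103) = 2; N(103) = {773, 240}.
Regular of degree 2 on 59 vertices: a single 59-cycle (edge-transitive).
The 30 distinct eigenvalues: [2.0, 1.98867, 1.954807, 1.898795, 1.82127, 1.723108, 1.605423, 1.469548, 1.317023, 1.149575, 0.969102, 0.777648, 0.577384, 0.370577, 0.159572, -0.053241, -0.265451, -0.474653, -0.678478, -0.874615, -1.060842, -1.235049, -1.395263, -1.539668, -1.666628, -1.774704, -1.862672, -1.929536, -1.974537, -1.997165].
−59·(-2*cos(pi/59)) / ((2)−(-2*cos(pi/59))) = 59*cos(pi/59)/(cos(pi/59) + 1) = ϑ(G).
Numerically 29.479079936.
Lovász sandwich 29 ≤ 59*cos(pi/59)/(cos(pi/59) + 1) ≤ 30: both strict.

59*cos(pi/59)/(cos(pi/59) + 1)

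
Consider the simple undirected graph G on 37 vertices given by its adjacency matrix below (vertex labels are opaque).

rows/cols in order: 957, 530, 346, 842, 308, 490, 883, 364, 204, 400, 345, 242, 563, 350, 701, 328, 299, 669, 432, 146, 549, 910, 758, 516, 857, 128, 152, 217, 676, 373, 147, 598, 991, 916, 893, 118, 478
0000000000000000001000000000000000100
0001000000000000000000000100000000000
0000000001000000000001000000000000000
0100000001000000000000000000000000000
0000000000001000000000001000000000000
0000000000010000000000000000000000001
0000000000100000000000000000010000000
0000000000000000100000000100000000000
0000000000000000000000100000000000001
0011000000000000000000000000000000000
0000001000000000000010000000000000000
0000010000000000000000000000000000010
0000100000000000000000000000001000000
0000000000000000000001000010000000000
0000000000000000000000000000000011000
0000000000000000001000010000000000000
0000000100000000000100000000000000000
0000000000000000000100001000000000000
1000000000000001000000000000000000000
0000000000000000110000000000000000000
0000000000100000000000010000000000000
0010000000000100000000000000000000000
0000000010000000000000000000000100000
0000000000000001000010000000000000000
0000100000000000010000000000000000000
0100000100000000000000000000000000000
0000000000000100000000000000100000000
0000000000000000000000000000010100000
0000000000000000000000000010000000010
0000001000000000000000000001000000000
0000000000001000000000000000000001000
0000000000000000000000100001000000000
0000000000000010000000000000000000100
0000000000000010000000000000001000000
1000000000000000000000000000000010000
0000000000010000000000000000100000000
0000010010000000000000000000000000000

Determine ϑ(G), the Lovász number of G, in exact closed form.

37*cos(pi/37)/(cos(pi/37) + 1)

deg(242) = 2; N(242) = {490, 118}.
Vertex 758 has 2 neighbors: 204, 598.
Vertex 598 has 2 neighbors: 758, 217.
N(346) = {400, 910}, |N(346)| = 2.
37-vertex 2-regular graph: connected 2-regular on 37 ⇒ C_{37}.
A has 19 distinct eigenvalues ≈ [2.0, 1.97123, 1.88575, 1.74603, 1.55607, 1.32135, 1.04861, 0.74571, 0.42136, 0.08488, -0.25404, -0.58565, -0.90041, -1.18927, -1.44391, -1.65702, -1.82246, -1.93547, -1.99279].
Lovász: ϑ = −37(-2*cos(pi/37))/(2+-(-1)*2*cos(pi/37)) = 37*cos(pi/37)/(cos(pi/37) + 1).
≈ 18.46662 (to 5 d.p.).
α=18, χ(Ḡ)=19; ϑ=37*cos(pi/37)/(cos(pi/37) + 1) lies between (both strict).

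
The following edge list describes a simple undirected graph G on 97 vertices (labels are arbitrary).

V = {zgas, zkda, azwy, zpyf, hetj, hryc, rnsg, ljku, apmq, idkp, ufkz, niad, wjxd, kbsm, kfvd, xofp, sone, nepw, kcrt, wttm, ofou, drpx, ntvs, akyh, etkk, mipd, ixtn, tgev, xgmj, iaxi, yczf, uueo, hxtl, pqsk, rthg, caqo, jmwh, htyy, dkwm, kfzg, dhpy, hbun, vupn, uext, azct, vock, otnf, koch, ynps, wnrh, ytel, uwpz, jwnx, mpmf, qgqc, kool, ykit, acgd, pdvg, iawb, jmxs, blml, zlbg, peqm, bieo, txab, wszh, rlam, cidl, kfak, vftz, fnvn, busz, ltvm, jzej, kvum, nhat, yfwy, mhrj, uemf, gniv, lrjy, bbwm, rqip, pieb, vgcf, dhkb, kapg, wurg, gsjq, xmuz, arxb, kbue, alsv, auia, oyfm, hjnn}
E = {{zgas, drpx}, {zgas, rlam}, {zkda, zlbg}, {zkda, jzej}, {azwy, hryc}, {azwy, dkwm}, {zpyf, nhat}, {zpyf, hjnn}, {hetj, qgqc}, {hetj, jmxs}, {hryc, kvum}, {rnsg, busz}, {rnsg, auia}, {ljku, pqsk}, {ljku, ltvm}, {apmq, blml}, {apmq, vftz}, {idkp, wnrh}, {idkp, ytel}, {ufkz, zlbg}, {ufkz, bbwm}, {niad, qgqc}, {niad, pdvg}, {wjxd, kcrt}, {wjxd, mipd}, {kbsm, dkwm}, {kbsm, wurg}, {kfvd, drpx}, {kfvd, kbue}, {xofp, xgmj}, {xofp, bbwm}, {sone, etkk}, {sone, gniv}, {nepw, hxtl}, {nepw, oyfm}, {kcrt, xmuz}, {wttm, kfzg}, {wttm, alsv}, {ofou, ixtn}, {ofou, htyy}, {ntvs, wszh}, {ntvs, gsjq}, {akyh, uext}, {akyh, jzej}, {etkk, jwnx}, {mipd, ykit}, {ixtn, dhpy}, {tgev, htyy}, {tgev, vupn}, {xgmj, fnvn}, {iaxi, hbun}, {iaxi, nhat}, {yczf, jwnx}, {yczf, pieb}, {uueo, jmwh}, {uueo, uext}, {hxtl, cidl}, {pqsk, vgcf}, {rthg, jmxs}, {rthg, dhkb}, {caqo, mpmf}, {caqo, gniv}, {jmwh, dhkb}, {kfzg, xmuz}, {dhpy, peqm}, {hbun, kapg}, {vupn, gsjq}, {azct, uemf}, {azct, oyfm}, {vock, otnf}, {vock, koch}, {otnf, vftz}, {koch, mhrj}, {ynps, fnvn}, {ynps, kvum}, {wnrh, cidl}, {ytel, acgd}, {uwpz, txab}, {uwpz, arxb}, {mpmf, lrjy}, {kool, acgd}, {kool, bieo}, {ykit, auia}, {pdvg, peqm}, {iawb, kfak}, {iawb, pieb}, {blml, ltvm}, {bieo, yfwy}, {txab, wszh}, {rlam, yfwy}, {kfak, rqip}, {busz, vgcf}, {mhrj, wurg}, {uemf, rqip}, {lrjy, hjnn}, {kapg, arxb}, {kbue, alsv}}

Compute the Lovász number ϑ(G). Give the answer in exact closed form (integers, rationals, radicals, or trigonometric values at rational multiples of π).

97*cos(pi/97)/(cos(pi/97) + 1)

Vertex wnrh has 2 neighbors: idkp, cidl.
N(acgd) = {ytel, kool}, |N(acgd)| = 2.
N(sone) = {etkk, gniv}, |N(sone)| = 2.
Vertex ykit has 2 neighbors: mipd, auia.
deg(v) = 2 for all v (|V|=97); this is C_{97}, the 97-cycle.
spec(A) ≈ [2.0, 1.99581, 1.98324, 1.96236, 1.93324, 1.89602, 1.85084, 1.7979, 1.73742, 1.66966, 1.59489, 1.51343, 1.42562, 1.33183, 1.23246, 1.12791, 1.01864, 0.90509, 0.78775, 0.6671, 0.54366, 0.41794, 0.29046, 0.16176, 0.03239, -0.09712, -0.22623, -0.35438, -0.48105, -0.6057, -0.72781, -0.84687, -0.96237, -1.07384, -1.1808, -1.28282, -1.37945, -1.47029, -1.55497, -1.63313, -1.70443, -1.76859, -1.82533, -1.87441, -1.91563, -1.94882, -1.97383, -1.99057, -1.99895] (distinct, 5 d.p.).
Lovász: ϑ = −97(-2*cos(pi/97))/(2+-(-1)*2*cos(pi/97)) = 97*cos(pi/97)/(cos(pi/97) + 1).
Numerically 48.487279214.
Check 48 ≤ 97*cos(pi/97)/(cos(pi/97) + 1) ≤ 49: both strict.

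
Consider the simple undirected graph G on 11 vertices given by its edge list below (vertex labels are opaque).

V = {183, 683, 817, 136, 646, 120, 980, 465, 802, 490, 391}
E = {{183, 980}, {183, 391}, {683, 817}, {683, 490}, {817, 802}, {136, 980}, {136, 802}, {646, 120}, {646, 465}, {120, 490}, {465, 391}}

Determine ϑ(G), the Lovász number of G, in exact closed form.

11*cos(pi/11)/(cos(pi/11) + 1)

deg(490) = 2; N(490) = {683, 120}.
Vertex 391 has 2 neighbors: 183, 465.
deg(136) = 2; N(136) = {980, 802}.
deg(465) = 2; N(465) = {646, 391}.
G on 11 vertices is 2-regular; connected 2-regular on 11 ⇒ C_{11}.
Distinct eigenvalues (to 3 d.p.): [2.0, 1.683, 0.831, -0.285, -1.31, -1.919].
With N=11: ϑ(G) = 11·(-(-1)*2*cos(pi/11))/(2−(-2*cos(pi/11))) = 11*cos(pi/11)/(cos(pi/11) + 1).
Numerically 5.38630291.
Lovász sandwich 5 ≤ 11*cos(pi/11)/(cos(pi/11) + 1) ≤ 6: both strict.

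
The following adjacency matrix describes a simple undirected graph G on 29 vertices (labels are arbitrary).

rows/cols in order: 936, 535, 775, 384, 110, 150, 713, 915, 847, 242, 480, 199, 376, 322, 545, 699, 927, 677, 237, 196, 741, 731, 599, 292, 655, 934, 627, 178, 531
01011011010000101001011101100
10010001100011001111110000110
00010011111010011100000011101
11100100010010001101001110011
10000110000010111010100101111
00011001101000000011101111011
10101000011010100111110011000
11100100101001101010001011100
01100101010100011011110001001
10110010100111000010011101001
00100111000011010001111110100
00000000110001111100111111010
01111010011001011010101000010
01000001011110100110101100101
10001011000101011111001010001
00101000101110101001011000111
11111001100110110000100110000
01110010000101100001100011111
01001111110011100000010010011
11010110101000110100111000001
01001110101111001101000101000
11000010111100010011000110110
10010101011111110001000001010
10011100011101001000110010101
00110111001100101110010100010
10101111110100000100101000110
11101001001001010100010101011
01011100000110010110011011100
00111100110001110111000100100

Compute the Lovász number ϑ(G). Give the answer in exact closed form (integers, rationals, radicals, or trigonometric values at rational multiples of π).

Vertex 775 has 14 neighbors: 384, 713, 915, 847, 242, 480, 376, 699, 927, 677, 655, 934, 627, 531.
deg(677) = 14; N(677) = {535, 775, 384, 713, 199, 322, 545, 196, 741, 655, 934, 627, 178, 531}.
Vertex 237 has 14 neighbors: 535, 110, 150, 713, 915, 847, 242, 376, 322, 545, 731, 655, 178, 531.
Vertex 110 has 14 neighbors: 936, 150, 713, 376, 545, 699, 927, 237, 741, 292, 934, 627, 178, 531.
G on 29 vertices is 14-regular; Paley(29): SR with (k,λ,μ)=(14,6,7).
Distinct eigenvalues (to 3 d.p.): [14.0, 2.193, -3.193].
λ_max=14, λ_min=-sqrt(29)/2 - 1/2; ϑ = −29·λ_min/(λ_max−λ_min) = sqrt(29).
ϑ(G) ≈ 5.385165.

sqrt(29)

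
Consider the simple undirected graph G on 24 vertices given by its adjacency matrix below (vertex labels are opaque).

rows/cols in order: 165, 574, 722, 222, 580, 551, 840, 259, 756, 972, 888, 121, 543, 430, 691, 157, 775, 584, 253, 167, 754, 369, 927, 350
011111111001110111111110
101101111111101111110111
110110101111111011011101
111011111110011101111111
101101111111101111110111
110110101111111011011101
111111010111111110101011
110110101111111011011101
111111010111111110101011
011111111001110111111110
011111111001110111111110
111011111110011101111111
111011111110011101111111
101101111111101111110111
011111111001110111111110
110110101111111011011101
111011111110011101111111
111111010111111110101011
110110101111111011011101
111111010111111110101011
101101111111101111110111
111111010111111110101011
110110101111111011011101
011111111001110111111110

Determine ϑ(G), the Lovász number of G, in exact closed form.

6

deg(369) = 19; N(369) = {165, 574, 722, 222, 580, 551, 259, 972, 888, 121, 543, 430, 691, 157, 775, 253, 754, 927, 350}.
N(551) = {165, 574, 222, 580, 840, 756, 972, 888, 121, 543, 430, 691, 775, 584, 167, 754, 369, 350}, |N(551)| = 18.
deg(754) = 20; N(754) = {165, 722, 222, 551, 840, 259, 756, 972, 888, 121, 543, 691, 157, 775, 584, 253, 167, 369, 927, 350}.
deg(927) = 18; N(927) = {165, 574, 222, 580, 840, 756, 972, 888, 121, 543, 430, 691, 775, 584, 167, 754, 369, 350}.
G = K_{6,5,5,4,4}: α = 6 = χ(Ḡ), so ϑ = 6.
Numerically 6.0000000.
Lovász sandwich 6 ≤ 6 ≤ 6: collapsed.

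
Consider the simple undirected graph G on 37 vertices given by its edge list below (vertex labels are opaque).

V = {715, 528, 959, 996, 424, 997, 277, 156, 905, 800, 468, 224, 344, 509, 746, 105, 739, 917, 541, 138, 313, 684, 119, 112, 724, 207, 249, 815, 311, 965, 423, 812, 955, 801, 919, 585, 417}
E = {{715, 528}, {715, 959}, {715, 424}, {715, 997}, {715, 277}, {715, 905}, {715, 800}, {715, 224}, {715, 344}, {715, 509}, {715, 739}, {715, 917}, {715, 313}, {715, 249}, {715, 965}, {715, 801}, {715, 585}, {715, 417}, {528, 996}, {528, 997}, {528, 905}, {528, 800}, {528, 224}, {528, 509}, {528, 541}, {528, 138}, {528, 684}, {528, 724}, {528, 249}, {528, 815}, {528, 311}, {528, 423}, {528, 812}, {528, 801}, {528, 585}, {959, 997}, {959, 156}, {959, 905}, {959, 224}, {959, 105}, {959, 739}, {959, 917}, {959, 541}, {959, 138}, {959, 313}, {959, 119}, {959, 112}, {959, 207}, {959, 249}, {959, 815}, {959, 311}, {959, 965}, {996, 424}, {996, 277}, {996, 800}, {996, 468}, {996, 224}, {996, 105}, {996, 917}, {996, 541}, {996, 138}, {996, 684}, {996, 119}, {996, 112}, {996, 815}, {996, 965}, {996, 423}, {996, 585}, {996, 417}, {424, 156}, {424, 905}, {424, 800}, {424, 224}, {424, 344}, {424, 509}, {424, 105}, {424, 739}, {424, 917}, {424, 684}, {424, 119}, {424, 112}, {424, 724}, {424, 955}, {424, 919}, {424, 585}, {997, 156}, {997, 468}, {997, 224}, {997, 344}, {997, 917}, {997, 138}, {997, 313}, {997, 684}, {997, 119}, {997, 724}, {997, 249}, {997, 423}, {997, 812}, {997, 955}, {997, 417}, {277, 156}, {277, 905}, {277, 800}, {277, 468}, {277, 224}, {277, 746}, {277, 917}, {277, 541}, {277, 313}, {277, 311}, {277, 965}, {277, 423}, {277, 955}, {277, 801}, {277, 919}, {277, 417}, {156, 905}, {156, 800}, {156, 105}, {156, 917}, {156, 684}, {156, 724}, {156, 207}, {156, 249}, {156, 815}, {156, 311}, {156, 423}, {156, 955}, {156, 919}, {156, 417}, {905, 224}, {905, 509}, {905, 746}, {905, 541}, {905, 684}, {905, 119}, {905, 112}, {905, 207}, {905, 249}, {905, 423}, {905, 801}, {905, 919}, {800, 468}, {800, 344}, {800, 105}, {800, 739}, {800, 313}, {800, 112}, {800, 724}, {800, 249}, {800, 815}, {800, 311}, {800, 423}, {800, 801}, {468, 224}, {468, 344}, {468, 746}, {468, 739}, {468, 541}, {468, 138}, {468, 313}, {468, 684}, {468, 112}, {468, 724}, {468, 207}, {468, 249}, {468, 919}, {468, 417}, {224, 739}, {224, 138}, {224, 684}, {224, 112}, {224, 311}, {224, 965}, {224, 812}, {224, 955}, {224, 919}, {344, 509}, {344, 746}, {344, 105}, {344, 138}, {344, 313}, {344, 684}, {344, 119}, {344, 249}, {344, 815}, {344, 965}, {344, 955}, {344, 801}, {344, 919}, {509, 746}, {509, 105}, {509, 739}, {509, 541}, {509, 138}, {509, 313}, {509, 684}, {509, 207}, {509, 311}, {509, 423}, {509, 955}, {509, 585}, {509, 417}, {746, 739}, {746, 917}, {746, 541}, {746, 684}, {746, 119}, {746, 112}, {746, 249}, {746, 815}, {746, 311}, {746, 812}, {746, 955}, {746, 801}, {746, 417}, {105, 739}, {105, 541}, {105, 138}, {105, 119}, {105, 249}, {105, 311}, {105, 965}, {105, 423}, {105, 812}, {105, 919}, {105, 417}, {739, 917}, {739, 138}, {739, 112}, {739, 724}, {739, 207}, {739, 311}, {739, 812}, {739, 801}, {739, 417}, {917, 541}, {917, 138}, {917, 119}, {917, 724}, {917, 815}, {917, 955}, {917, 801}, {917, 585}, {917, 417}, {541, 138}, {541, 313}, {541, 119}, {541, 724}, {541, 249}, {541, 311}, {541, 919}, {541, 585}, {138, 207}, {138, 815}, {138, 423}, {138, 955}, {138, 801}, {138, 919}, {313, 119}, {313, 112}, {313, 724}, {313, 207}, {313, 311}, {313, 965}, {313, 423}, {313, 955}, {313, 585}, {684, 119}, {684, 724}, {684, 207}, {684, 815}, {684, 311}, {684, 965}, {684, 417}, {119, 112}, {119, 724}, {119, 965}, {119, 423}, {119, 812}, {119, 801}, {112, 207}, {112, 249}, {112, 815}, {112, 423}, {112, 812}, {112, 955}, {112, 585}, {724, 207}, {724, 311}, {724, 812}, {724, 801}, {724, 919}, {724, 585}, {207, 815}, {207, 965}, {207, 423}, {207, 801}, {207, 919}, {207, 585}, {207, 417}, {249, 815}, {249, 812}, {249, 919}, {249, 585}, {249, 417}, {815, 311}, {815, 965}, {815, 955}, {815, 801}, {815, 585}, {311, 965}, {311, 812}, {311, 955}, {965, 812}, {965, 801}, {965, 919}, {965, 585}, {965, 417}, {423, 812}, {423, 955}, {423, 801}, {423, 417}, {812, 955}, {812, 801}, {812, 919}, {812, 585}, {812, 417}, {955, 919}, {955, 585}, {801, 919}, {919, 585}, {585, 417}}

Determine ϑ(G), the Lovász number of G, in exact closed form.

deg(224) = 18; N(224) = {715, 528, 959, 996, 424, 997, 277, 905, 468, 739, 138, 684, 112, 311, 965, 812, 955, 919}.
deg(585) = 18; N(585) = {715, 528, 996, 424, 509, 917, 541, 313, 112, 724, 207, 249, 815, 965, 812, 955, 919, 417}.
N(468) = {996, 997, 277, 800, 224, 344, 746, 739, 541, 138, 313, 684, 112, 724, 207, 249, 919, 417}, |N(468)| = 18.
Vertex 138 has 18 neighbors: 528, 959, 996, 997, 468, 224, 344, 509, 105, 739, 917, 541, 207, 815, 423, 955, 801, 919.
Regular of degree 18 on 37 vertices: Paley(37): SR with (k,λ,μ)=(18,8,9).
A has 3 distinct eigenvalues ≈ [18.0, 2.5414, -3.5414].
Lovász (edge-transitive): ϑ = −37·(-sqrt(37)/2 - 1/2)/((18)−(-sqrt(37)/2 - 1/2)) = sqrt(37).
Numerically 6.08276.

sqrt(37)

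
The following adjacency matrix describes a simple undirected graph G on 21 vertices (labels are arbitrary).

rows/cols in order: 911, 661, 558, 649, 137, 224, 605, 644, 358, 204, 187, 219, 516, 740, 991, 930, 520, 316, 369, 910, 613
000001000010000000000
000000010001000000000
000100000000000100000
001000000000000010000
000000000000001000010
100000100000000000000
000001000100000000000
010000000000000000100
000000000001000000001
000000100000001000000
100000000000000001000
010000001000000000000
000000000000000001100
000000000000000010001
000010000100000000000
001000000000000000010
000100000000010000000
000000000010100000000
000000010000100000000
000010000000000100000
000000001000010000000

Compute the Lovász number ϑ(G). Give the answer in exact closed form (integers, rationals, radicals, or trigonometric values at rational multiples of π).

Vertex 520 has 2 neighbors: 649, 740.
deg(991) = 2; N(991) = {137, 204}.
deg(649) = 2; N(649) = {558, 520}.
Vertex 516 has 2 neighbors: 316, 369.
G on 21 vertices is 2-regular; connected 2-regular on 21 ⇒ C_{21}.
A has 11 distinct eigenvalues ≈ [2.0, 1.91115, 1.65248, 1.24698, 0.73068, 0.14946, -0.44504, -1.0, -1.4661, -1.80194, -1.97766].
−21·(-2*cos(pi/21)) / ((2)−(-2*cos(pi/21))) = 21*cos(pi/21)/(cos(pi/21) + 1) = ϑ(G).
ϑ(G) ≈ 10.441032529.
α=10, χ(Ḡ)=11; ϑ=21*cos(pi/21)/(cos(pi/21) + 1) lies between (both strict).

21*cos(pi/21)/(cos(pi/21) + 1)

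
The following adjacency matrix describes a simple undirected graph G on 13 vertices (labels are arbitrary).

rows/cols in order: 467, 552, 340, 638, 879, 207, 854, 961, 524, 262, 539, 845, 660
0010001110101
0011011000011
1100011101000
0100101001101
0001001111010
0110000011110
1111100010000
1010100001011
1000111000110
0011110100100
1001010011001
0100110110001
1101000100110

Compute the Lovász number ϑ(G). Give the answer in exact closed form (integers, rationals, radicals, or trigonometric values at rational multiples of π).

sqrt(13)

deg(660) = 6; N(660) = {467, 552, 638, 961, 539, 845}.
Vertex 552 has 6 neighbors: 340, 638, 207, 854, 845, 660.
Vertex 207 has 6 neighbors: 552, 340, 524, 262, 539, 845.
Vertex 961 has 6 neighbors: 467, 340, 879, 262, 845, 660.
13-vertex 6-regular graph: strongly regular (13,6,2,3).
spec(A) ≈ [6.0, 1.303, -2.303] (distinct, 3 d.p.).
−13·(-sqrt(13)/2 - 1/2) / ((6)−(-sqrt(13)/2 - 1/2)) = sqrt(13) = ϑ(G).
Numerically 3.60555128.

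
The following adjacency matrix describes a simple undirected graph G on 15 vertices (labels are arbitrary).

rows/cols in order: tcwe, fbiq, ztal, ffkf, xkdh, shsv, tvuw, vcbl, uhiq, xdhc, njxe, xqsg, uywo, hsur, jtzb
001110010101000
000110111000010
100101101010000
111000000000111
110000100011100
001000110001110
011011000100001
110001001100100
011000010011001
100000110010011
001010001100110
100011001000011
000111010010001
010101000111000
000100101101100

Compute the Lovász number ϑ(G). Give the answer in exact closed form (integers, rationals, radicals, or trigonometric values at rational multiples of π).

5

Vertex tcwe has 6 neighbors: ztal, ffkf, xkdh, vcbl, xdhc, xqsg.
Vertex xdhc has 6 neighbors: tcwe, tvuw, vcbl, njxe, hsur, jtzb.
Vertex ztal has 6 neighbors: tcwe, ffkf, shsv, tvuw, uhiq, njxe.
Vertex uhiq has 6 neighbors: fbiq, ztal, vcbl, njxe, xqsg, jtzb.
Regular of degree 6 on 15 vertices: this is K(6,2), the Kneser graph.
spec(A) ≈ [6.0, 1.0, -3.0] (distinct, 4 d.p.).
ϑ = −N·λ_min/(λ_max−λ_min) = −15·(-3)/(6−(-3)) = 5.
ϑ(G) ≈ 5.0000.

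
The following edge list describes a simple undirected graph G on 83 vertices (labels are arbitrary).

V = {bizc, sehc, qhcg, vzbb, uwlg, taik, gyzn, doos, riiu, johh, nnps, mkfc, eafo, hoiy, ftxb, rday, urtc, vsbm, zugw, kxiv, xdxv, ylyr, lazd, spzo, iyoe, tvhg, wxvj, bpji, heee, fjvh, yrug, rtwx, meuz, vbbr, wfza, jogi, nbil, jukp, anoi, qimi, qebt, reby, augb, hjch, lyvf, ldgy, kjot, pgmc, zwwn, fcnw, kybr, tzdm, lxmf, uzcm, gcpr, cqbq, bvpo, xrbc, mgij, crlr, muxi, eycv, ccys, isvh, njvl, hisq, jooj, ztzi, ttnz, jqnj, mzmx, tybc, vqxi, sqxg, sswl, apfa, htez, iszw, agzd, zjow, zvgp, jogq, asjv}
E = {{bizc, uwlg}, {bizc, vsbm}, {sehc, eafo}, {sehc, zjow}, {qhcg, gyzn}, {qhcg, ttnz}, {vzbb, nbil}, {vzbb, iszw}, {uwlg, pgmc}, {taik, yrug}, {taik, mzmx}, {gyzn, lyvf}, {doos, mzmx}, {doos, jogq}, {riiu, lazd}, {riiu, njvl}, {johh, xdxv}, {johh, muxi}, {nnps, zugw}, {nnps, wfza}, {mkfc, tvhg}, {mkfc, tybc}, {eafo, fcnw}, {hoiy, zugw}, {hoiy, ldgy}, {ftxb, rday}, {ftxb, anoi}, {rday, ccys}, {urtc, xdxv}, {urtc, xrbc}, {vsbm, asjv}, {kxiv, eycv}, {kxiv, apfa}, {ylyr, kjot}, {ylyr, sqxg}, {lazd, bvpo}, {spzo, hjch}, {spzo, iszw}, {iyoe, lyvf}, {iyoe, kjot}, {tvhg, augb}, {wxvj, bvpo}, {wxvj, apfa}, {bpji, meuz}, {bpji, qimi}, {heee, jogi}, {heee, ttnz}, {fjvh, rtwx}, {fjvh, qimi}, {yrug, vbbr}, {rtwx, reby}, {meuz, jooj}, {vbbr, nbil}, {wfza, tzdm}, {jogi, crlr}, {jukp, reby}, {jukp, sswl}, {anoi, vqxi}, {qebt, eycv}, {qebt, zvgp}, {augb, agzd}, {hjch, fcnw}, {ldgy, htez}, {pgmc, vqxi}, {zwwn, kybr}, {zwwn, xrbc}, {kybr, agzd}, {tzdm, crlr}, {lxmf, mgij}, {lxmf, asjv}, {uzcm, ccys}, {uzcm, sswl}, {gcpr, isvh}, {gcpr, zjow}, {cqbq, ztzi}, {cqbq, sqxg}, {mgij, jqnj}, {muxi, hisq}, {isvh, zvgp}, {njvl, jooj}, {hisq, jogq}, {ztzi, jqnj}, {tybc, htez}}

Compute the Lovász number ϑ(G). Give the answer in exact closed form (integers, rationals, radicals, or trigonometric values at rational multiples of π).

83*cos(pi/83)/(cos(pi/83) + 1)

N(cqbq) = {ztzi, sqxg}, |N(cqbq)| = 2.
Vertex ztzi has 2 neighbors: cqbq, jqnj.
Vertex sqxg has 2 neighbors: ylyr, cqbq.
Vertex meuz has 2 neighbors: bpji, jooj.
83-vertex 2-regular graph: the odd cycle C_{83}.
Distinct eigenvalues (to 3 d.p.): [2.0, 1.994, 1.977, 1.949, 1.909, 1.858, 1.797, 1.726, 1.644, 1.553, 1.454, 1.346, 1.23, 1.107, 0.978, 0.843, 0.704, 0.56, 0.413, 0.264, 0.113, -0.038, -0.189, -0.339, -0.487, -0.632, -0.774, -0.911, -1.043, -1.169, -1.289, -1.401, -1.505, -1.6, -1.686, -1.763, -1.829, -1.885, -1.93, -1.964, -1.987, -1.999].
Lovász (edge-transitive): ϑ = −83·(-2*cos(pi/83))/((2)−(-2*cos(pi/83))) = 83*cos(pi/83)/(cos(pi/83) + 1).
= 41.48513… (decimal).
Sandwich: α(G)=41 ≤ ϑ(G)=83*cos(pi/83)/(cos(pi/83) + 1) ≤ χ(Ḡ)=42 (both strict).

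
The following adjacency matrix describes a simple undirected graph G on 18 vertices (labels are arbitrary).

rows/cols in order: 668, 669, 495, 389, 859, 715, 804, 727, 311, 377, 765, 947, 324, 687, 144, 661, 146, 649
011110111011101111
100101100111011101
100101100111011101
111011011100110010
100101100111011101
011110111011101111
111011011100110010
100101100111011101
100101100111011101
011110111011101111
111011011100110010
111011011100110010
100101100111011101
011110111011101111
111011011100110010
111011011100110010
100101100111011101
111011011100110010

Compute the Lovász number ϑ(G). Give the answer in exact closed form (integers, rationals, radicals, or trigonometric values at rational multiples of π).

7

deg(389) = 11; N(389) = {668, 669, 495, 859, 715, 727, 311, 377, 324, 687, 146}.
deg(727) = 11; N(727) = {668, 389, 715, 804, 377, 765, 947, 687, 144, 661, 649}.
deg(377) = 14; N(377) = {669, 495, 389, 859, 804, 727, 311, 765, 947, 324, 144, 661, 146, 649}.
deg(324) = 11; N(324) = {668, 389, 715, 804, 377, 765, 947, 687, 144, 661, 649}.
3 parts of sizes [7, 7, 4]; α(G) = 7 = ϑ (perfect).
Numerically 7.000000000.
α=7, χ(Ḡ)=7; ϑ=7 lies between (collapsed).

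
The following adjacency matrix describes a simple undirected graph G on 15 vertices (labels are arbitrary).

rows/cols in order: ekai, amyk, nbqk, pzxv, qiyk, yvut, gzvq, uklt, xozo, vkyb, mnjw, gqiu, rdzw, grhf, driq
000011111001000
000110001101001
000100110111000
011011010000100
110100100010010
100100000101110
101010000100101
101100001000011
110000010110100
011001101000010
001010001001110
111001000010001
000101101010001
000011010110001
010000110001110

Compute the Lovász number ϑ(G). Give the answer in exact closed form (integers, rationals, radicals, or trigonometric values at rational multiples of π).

Vertex grhf has 6 neighbors: qiyk, yvut, uklt, vkyb, mnjw, driq.
Vertex yvut has 6 neighbors: ekai, pzxv, vkyb, gqiu, rdzw, grhf.
deg(driq) = 6; N(driq) = {amyk, gzvq, uklt, gqiu, rdzw, grhf}.
deg(amyk) = 6; N(amyk) = {pzxv, qiyk, xozo, vkyb, gqiu, driq}.
G on 15 vertices is 6-regular; Kneser K(6,2) on C(6,2)=15 vertices.
The 3 distinct eigenvalues: [6.0, 1.0, -3.0].
Lovász (edge-transitive): ϑ = −15·(-3)/((6)−(-3)) = 5.
ϑ(G) ≈ 5.0000000.

5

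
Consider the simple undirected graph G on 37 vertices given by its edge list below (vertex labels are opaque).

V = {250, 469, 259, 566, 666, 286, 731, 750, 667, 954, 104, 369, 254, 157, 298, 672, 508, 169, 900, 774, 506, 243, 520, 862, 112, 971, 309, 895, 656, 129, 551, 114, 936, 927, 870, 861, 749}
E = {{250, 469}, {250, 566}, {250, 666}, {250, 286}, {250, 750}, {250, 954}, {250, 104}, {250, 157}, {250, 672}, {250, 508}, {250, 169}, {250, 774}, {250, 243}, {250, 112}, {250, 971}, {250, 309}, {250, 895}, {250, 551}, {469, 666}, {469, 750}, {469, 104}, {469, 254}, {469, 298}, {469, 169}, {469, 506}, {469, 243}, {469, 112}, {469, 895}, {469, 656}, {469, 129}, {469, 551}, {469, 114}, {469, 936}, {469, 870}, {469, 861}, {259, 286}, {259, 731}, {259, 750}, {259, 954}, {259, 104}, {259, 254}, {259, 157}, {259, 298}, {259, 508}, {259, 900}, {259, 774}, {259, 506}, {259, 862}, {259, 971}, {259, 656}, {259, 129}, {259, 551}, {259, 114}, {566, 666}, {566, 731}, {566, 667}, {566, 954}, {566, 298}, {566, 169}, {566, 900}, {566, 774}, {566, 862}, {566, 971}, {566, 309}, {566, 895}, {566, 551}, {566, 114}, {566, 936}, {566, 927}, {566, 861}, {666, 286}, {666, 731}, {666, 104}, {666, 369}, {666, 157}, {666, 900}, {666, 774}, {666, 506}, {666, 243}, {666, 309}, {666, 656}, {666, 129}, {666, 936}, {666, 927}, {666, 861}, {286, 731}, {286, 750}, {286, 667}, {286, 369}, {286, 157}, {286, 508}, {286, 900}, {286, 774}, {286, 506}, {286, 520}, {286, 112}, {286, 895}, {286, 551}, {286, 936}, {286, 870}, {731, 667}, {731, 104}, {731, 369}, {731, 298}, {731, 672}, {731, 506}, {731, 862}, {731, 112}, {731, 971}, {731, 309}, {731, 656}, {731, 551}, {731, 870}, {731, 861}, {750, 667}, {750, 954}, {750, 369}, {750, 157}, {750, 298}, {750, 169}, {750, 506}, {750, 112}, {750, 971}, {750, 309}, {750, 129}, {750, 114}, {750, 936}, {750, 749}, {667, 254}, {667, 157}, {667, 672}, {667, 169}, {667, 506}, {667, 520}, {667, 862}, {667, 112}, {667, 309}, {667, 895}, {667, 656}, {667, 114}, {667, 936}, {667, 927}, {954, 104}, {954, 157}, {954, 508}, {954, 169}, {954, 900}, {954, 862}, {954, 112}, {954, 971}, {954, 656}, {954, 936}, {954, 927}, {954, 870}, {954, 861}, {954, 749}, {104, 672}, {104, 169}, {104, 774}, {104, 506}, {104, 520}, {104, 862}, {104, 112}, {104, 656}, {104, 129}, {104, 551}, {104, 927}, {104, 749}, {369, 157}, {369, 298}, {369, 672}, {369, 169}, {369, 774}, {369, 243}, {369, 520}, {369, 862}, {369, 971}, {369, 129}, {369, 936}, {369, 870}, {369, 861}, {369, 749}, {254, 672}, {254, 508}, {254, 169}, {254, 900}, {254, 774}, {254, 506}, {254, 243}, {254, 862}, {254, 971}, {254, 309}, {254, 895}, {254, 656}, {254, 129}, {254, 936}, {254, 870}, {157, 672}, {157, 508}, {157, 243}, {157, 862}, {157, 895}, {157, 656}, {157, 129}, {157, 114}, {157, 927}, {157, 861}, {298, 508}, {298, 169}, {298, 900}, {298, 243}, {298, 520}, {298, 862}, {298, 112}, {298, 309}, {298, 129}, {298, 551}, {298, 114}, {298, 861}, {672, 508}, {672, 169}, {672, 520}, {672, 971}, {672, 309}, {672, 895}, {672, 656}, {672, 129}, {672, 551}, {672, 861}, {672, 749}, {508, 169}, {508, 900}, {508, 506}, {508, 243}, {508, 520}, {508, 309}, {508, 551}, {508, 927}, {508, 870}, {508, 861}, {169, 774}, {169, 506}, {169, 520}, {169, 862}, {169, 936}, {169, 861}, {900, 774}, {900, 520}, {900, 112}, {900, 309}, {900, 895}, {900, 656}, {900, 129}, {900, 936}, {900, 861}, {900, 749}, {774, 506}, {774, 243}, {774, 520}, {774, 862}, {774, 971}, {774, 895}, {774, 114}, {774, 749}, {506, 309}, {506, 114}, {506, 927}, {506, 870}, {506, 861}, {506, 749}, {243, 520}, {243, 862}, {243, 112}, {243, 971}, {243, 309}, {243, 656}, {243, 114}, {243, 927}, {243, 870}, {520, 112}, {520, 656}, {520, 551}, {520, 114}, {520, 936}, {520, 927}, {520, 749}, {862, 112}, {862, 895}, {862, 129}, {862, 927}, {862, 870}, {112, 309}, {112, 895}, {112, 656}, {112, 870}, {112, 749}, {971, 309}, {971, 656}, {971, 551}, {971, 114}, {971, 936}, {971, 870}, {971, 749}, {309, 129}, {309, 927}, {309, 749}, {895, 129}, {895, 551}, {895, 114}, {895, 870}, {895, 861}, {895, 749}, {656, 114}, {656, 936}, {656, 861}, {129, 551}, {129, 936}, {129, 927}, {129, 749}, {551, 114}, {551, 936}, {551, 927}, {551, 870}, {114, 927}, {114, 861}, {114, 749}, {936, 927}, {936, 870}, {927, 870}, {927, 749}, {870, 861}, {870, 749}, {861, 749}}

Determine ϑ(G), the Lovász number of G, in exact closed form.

sqrt(37)

Vertex 870 has 18 neighbors: 469, 286, 731, 954, 369, 254, 508, 506, 243, 862, 112, 971, 895, 551, 936, 927, 861, 749.
deg(862) = 18; N(862) = {259, 566, 731, 667, 954, 104, 369, 254, 157, 298, 169, 774, 243, 112, 895, 129, 927, 870}.
deg(508) = 18; N(508) = {250, 259, 286, 954, 254, 157, 298, 672, 169, 900, 506, 243, 520, 309, 551, 927, 870, 861}.
N(169) = {250, 469, 566, 750, 667, 954, 104, 369, 254, 298, 672, 508, 774, 506, 520, 862, 936, 861}, |N(169)| = 18.
deg(v) = 18 for all v (|V|=37); SR(37,18,8,9) — a Paley graph.
A has 3 distinct eigenvalues ≈ [18.0, 2.54138, -3.54138].
Lovász: ϑ = −37(-sqrt(37)/2 - 1/2)/(18+-(-sqrt(37)/2 - 1/2)) = sqrt(37).
ϑ(G) ≈ 6.082762530.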